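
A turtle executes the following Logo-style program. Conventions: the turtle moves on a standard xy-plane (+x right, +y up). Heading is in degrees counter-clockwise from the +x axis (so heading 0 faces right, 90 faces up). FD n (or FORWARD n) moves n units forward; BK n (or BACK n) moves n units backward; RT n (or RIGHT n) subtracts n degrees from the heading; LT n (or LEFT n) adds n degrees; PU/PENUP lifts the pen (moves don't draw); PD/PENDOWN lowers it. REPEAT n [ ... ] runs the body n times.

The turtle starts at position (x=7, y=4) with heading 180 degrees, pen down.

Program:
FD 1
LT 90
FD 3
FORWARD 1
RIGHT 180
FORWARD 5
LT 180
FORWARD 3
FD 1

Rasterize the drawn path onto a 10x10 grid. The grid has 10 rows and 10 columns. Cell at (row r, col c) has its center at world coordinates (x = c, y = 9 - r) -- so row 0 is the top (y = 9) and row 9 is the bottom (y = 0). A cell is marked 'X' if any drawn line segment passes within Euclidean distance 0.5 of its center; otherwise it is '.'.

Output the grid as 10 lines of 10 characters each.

Segment 0: (7,4) -> (6,4)
Segment 1: (6,4) -> (6,1)
Segment 2: (6,1) -> (6,0)
Segment 3: (6,0) -> (6,5)
Segment 4: (6,5) -> (6,2)
Segment 5: (6,2) -> (6,1)

Answer: ..........
..........
..........
..........
......X...
......XX..
......X...
......X...
......X...
......X...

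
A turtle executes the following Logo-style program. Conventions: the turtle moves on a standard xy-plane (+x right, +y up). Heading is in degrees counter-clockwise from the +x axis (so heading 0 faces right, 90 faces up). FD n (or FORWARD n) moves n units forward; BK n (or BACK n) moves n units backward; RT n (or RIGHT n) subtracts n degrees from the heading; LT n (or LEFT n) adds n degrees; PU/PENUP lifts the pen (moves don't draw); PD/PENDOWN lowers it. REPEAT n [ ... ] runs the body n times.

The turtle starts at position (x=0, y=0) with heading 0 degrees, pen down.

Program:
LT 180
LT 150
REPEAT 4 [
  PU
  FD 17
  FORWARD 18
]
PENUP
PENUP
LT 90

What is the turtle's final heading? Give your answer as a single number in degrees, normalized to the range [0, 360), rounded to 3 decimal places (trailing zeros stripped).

Executing turtle program step by step:
Start: pos=(0,0), heading=0, pen down
LT 180: heading 0 -> 180
LT 150: heading 180 -> 330
REPEAT 4 [
  -- iteration 1/4 --
  PU: pen up
  FD 17: (0,0) -> (14.722,-8.5) [heading=330, move]
  FD 18: (14.722,-8.5) -> (30.311,-17.5) [heading=330, move]
  -- iteration 2/4 --
  PU: pen up
  FD 17: (30.311,-17.5) -> (45.033,-26) [heading=330, move]
  FD 18: (45.033,-26) -> (60.622,-35) [heading=330, move]
  -- iteration 3/4 --
  PU: pen up
  FD 17: (60.622,-35) -> (75.344,-43.5) [heading=330, move]
  FD 18: (75.344,-43.5) -> (90.933,-52.5) [heading=330, move]
  -- iteration 4/4 --
  PU: pen up
  FD 17: (90.933,-52.5) -> (105.655,-61) [heading=330, move]
  FD 18: (105.655,-61) -> (121.244,-70) [heading=330, move]
]
PU: pen up
PU: pen up
LT 90: heading 330 -> 60
Final: pos=(121.244,-70), heading=60, 0 segment(s) drawn

Answer: 60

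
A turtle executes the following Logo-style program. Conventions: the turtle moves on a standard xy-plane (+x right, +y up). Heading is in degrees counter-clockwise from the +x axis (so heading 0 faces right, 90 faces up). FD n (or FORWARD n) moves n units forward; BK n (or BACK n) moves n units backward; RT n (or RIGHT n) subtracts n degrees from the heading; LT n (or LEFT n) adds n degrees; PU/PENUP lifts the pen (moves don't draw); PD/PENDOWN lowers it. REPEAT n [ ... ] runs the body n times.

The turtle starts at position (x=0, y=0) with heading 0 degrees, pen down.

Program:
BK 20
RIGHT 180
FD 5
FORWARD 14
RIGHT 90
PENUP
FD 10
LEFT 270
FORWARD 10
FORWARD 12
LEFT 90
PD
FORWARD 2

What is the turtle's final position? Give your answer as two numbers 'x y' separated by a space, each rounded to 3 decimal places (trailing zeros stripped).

Executing turtle program step by step:
Start: pos=(0,0), heading=0, pen down
BK 20: (0,0) -> (-20,0) [heading=0, draw]
RT 180: heading 0 -> 180
FD 5: (-20,0) -> (-25,0) [heading=180, draw]
FD 14: (-25,0) -> (-39,0) [heading=180, draw]
RT 90: heading 180 -> 90
PU: pen up
FD 10: (-39,0) -> (-39,10) [heading=90, move]
LT 270: heading 90 -> 0
FD 10: (-39,10) -> (-29,10) [heading=0, move]
FD 12: (-29,10) -> (-17,10) [heading=0, move]
LT 90: heading 0 -> 90
PD: pen down
FD 2: (-17,10) -> (-17,12) [heading=90, draw]
Final: pos=(-17,12), heading=90, 4 segment(s) drawn

Answer: -17 12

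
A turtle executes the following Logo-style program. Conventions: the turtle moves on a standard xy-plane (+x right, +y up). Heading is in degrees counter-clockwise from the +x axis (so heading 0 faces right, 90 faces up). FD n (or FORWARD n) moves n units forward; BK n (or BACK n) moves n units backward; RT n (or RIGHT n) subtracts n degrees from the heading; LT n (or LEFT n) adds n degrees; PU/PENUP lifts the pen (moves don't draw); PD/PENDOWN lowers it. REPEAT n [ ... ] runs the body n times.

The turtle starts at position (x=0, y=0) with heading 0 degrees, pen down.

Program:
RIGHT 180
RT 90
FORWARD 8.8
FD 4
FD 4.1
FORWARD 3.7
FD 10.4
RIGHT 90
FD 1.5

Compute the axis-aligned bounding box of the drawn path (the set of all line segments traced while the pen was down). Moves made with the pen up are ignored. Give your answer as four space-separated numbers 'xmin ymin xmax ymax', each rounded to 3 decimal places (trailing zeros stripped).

Answer: 0 0 1.5 31

Derivation:
Executing turtle program step by step:
Start: pos=(0,0), heading=0, pen down
RT 180: heading 0 -> 180
RT 90: heading 180 -> 90
FD 8.8: (0,0) -> (0,8.8) [heading=90, draw]
FD 4: (0,8.8) -> (0,12.8) [heading=90, draw]
FD 4.1: (0,12.8) -> (0,16.9) [heading=90, draw]
FD 3.7: (0,16.9) -> (0,20.6) [heading=90, draw]
FD 10.4: (0,20.6) -> (0,31) [heading=90, draw]
RT 90: heading 90 -> 0
FD 1.5: (0,31) -> (1.5,31) [heading=0, draw]
Final: pos=(1.5,31), heading=0, 6 segment(s) drawn

Segment endpoints: x in {0, 0, 0, 0, 0, 0, 1.5}, y in {0, 8.8, 12.8, 16.9, 20.6, 31}
xmin=0, ymin=0, xmax=1.5, ymax=31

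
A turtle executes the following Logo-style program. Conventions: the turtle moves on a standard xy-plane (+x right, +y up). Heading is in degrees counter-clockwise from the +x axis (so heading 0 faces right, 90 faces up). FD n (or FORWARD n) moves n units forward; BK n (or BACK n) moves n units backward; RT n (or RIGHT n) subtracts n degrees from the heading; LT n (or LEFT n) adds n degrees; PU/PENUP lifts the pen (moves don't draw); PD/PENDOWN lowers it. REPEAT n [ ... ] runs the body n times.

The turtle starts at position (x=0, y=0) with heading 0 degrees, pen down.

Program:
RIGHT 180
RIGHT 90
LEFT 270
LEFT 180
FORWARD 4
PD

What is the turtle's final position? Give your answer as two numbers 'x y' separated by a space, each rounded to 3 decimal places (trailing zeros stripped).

Executing turtle program step by step:
Start: pos=(0,0), heading=0, pen down
RT 180: heading 0 -> 180
RT 90: heading 180 -> 90
LT 270: heading 90 -> 0
LT 180: heading 0 -> 180
FD 4: (0,0) -> (-4,0) [heading=180, draw]
PD: pen down
Final: pos=(-4,0), heading=180, 1 segment(s) drawn

Answer: -4 0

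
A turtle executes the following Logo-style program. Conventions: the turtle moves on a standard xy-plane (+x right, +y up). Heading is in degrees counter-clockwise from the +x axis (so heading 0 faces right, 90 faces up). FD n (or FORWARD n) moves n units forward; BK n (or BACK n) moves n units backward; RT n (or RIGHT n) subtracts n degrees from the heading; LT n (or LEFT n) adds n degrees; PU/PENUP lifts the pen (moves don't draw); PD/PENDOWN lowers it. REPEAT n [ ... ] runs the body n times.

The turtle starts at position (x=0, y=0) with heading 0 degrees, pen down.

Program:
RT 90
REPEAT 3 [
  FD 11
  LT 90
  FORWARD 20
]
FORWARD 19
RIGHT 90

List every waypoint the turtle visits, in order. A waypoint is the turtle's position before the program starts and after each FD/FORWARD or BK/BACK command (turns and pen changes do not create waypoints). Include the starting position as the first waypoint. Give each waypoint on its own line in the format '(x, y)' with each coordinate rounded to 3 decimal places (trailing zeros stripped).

Executing turtle program step by step:
Start: pos=(0,0), heading=0, pen down
RT 90: heading 0 -> 270
REPEAT 3 [
  -- iteration 1/3 --
  FD 11: (0,0) -> (0,-11) [heading=270, draw]
  LT 90: heading 270 -> 0
  FD 20: (0,-11) -> (20,-11) [heading=0, draw]
  -- iteration 2/3 --
  FD 11: (20,-11) -> (31,-11) [heading=0, draw]
  LT 90: heading 0 -> 90
  FD 20: (31,-11) -> (31,9) [heading=90, draw]
  -- iteration 3/3 --
  FD 11: (31,9) -> (31,20) [heading=90, draw]
  LT 90: heading 90 -> 180
  FD 20: (31,20) -> (11,20) [heading=180, draw]
]
FD 19: (11,20) -> (-8,20) [heading=180, draw]
RT 90: heading 180 -> 90
Final: pos=(-8,20), heading=90, 7 segment(s) drawn
Waypoints (8 total):
(0, 0)
(0, -11)
(20, -11)
(31, -11)
(31, 9)
(31, 20)
(11, 20)
(-8, 20)

Answer: (0, 0)
(0, -11)
(20, -11)
(31, -11)
(31, 9)
(31, 20)
(11, 20)
(-8, 20)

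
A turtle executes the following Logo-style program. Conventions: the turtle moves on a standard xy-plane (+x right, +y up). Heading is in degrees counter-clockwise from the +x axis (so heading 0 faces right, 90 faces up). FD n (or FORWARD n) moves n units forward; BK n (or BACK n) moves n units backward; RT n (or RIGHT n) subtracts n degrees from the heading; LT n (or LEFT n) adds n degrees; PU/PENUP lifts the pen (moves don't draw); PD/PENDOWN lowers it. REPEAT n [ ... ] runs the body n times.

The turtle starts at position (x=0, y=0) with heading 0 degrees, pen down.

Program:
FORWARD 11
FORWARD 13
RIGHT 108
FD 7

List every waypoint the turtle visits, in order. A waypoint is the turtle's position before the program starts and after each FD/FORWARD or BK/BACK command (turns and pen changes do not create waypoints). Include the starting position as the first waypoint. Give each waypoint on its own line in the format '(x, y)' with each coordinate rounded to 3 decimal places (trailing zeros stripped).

Executing turtle program step by step:
Start: pos=(0,0), heading=0, pen down
FD 11: (0,0) -> (11,0) [heading=0, draw]
FD 13: (11,0) -> (24,0) [heading=0, draw]
RT 108: heading 0 -> 252
FD 7: (24,0) -> (21.837,-6.657) [heading=252, draw]
Final: pos=(21.837,-6.657), heading=252, 3 segment(s) drawn
Waypoints (4 total):
(0, 0)
(11, 0)
(24, 0)
(21.837, -6.657)

Answer: (0, 0)
(11, 0)
(24, 0)
(21.837, -6.657)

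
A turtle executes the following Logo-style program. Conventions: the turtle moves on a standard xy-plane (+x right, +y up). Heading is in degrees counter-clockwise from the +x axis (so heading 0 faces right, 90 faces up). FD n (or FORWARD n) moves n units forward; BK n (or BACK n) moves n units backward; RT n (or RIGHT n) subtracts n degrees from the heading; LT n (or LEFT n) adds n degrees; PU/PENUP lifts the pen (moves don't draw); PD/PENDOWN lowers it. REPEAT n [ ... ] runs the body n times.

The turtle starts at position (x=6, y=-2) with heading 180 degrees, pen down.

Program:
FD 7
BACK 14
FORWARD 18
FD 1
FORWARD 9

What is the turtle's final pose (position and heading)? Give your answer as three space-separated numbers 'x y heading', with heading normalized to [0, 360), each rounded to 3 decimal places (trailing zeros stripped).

Executing turtle program step by step:
Start: pos=(6,-2), heading=180, pen down
FD 7: (6,-2) -> (-1,-2) [heading=180, draw]
BK 14: (-1,-2) -> (13,-2) [heading=180, draw]
FD 18: (13,-2) -> (-5,-2) [heading=180, draw]
FD 1: (-5,-2) -> (-6,-2) [heading=180, draw]
FD 9: (-6,-2) -> (-15,-2) [heading=180, draw]
Final: pos=(-15,-2), heading=180, 5 segment(s) drawn

Answer: -15 -2 180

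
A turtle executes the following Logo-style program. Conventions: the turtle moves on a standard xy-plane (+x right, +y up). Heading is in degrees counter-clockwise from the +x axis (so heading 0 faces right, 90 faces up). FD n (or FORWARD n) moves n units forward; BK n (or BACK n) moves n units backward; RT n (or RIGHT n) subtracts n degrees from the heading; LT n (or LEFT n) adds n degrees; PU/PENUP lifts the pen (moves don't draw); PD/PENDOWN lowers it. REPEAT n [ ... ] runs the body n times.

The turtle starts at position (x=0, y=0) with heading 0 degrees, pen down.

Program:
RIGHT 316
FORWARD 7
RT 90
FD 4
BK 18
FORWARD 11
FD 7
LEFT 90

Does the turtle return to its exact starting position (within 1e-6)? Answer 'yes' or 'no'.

Executing turtle program step by step:
Start: pos=(0,0), heading=0, pen down
RT 316: heading 0 -> 44
FD 7: (0,0) -> (5.035,4.863) [heading=44, draw]
RT 90: heading 44 -> 314
FD 4: (5.035,4.863) -> (7.814,1.985) [heading=314, draw]
BK 18: (7.814,1.985) -> (-4.69,14.933) [heading=314, draw]
FD 11: (-4.69,14.933) -> (2.951,7.021) [heading=314, draw]
FD 7: (2.951,7.021) -> (7.814,1.985) [heading=314, draw]
LT 90: heading 314 -> 44
Final: pos=(7.814,1.985), heading=44, 5 segment(s) drawn

Start position: (0, 0)
Final position: (7.814, 1.985)
Distance = 8.062; >= 1e-6 -> NOT closed

Answer: no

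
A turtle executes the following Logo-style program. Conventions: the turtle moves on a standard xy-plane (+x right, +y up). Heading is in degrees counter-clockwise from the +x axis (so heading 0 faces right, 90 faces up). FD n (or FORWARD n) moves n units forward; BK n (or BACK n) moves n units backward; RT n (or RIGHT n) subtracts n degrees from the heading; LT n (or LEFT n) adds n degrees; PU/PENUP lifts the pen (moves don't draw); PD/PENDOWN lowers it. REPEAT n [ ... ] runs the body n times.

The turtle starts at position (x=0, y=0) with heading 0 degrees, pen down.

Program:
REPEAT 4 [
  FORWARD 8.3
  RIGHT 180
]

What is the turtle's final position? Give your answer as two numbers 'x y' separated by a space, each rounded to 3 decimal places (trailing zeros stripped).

Answer: 0 0

Derivation:
Executing turtle program step by step:
Start: pos=(0,0), heading=0, pen down
REPEAT 4 [
  -- iteration 1/4 --
  FD 8.3: (0,0) -> (8.3,0) [heading=0, draw]
  RT 180: heading 0 -> 180
  -- iteration 2/4 --
  FD 8.3: (8.3,0) -> (0,0) [heading=180, draw]
  RT 180: heading 180 -> 0
  -- iteration 3/4 --
  FD 8.3: (0,0) -> (8.3,0) [heading=0, draw]
  RT 180: heading 0 -> 180
  -- iteration 4/4 --
  FD 8.3: (8.3,0) -> (0,0) [heading=180, draw]
  RT 180: heading 180 -> 0
]
Final: pos=(0,0), heading=0, 4 segment(s) drawn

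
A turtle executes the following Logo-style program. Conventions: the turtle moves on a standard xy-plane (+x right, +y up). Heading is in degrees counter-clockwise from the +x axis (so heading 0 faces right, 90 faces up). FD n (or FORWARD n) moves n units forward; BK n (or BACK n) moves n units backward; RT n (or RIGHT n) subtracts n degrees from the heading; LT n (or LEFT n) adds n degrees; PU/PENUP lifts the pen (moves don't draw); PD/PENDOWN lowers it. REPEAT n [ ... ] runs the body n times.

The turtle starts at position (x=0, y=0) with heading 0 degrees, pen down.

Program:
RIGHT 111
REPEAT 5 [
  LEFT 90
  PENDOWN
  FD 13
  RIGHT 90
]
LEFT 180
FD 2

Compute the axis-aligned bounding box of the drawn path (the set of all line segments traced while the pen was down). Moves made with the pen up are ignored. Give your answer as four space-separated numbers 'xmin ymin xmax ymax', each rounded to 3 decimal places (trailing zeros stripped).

Executing turtle program step by step:
Start: pos=(0,0), heading=0, pen down
RT 111: heading 0 -> 249
REPEAT 5 [
  -- iteration 1/5 --
  LT 90: heading 249 -> 339
  PD: pen down
  FD 13: (0,0) -> (12.137,-4.659) [heading=339, draw]
  RT 90: heading 339 -> 249
  -- iteration 2/5 --
  LT 90: heading 249 -> 339
  PD: pen down
  FD 13: (12.137,-4.659) -> (24.273,-9.318) [heading=339, draw]
  RT 90: heading 339 -> 249
  -- iteration 3/5 --
  LT 90: heading 249 -> 339
  PD: pen down
  FD 13: (24.273,-9.318) -> (36.41,-13.976) [heading=339, draw]
  RT 90: heading 339 -> 249
  -- iteration 4/5 --
  LT 90: heading 249 -> 339
  PD: pen down
  FD 13: (36.41,-13.976) -> (48.546,-18.635) [heading=339, draw]
  RT 90: heading 339 -> 249
  -- iteration 5/5 --
  LT 90: heading 249 -> 339
  PD: pen down
  FD 13: (48.546,-18.635) -> (60.683,-23.294) [heading=339, draw]
  RT 90: heading 339 -> 249
]
LT 180: heading 249 -> 69
FD 2: (60.683,-23.294) -> (61.399,-21.427) [heading=69, draw]
Final: pos=(61.399,-21.427), heading=69, 6 segment(s) drawn

Segment endpoints: x in {0, 12.137, 24.273, 36.41, 48.546, 60.683, 61.399}, y in {-23.294, -21.427, -18.635, -13.976, -9.318, -4.659, 0}
xmin=0, ymin=-23.294, xmax=61.399, ymax=0

Answer: 0 -23.294 61.399 0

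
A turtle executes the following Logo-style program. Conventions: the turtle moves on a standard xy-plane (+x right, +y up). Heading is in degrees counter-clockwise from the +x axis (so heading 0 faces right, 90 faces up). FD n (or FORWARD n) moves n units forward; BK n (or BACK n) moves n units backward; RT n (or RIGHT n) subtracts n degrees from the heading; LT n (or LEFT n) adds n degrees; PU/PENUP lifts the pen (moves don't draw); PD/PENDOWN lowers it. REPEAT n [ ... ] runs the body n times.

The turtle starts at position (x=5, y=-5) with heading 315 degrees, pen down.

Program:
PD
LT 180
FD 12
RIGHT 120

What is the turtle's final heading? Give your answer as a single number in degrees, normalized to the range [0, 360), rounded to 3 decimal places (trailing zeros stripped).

Answer: 15

Derivation:
Executing turtle program step by step:
Start: pos=(5,-5), heading=315, pen down
PD: pen down
LT 180: heading 315 -> 135
FD 12: (5,-5) -> (-3.485,3.485) [heading=135, draw]
RT 120: heading 135 -> 15
Final: pos=(-3.485,3.485), heading=15, 1 segment(s) drawn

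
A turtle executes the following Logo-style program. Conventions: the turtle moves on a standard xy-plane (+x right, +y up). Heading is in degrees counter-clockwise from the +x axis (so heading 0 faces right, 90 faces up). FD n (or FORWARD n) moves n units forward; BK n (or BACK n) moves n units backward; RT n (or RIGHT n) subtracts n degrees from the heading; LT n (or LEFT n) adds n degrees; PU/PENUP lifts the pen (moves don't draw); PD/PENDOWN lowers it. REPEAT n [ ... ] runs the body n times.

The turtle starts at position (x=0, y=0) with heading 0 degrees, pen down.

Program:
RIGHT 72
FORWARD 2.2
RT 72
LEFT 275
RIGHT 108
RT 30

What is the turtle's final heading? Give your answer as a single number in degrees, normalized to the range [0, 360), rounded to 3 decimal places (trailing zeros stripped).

Executing turtle program step by step:
Start: pos=(0,0), heading=0, pen down
RT 72: heading 0 -> 288
FD 2.2: (0,0) -> (0.68,-2.092) [heading=288, draw]
RT 72: heading 288 -> 216
LT 275: heading 216 -> 131
RT 108: heading 131 -> 23
RT 30: heading 23 -> 353
Final: pos=(0.68,-2.092), heading=353, 1 segment(s) drawn

Answer: 353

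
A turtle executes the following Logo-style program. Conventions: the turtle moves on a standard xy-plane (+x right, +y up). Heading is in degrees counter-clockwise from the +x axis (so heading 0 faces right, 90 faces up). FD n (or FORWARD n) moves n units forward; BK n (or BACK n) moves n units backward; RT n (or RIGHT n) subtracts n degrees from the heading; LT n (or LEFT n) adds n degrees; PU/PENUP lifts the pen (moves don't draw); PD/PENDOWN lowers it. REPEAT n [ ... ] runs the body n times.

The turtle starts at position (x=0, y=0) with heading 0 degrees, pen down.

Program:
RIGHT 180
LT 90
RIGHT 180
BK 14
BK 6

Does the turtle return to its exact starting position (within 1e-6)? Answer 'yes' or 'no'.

Answer: no

Derivation:
Executing turtle program step by step:
Start: pos=(0,0), heading=0, pen down
RT 180: heading 0 -> 180
LT 90: heading 180 -> 270
RT 180: heading 270 -> 90
BK 14: (0,0) -> (0,-14) [heading=90, draw]
BK 6: (0,-14) -> (0,-20) [heading=90, draw]
Final: pos=(0,-20), heading=90, 2 segment(s) drawn

Start position: (0, 0)
Final position: (0, -20)
Distance = 20; >= 1e-6 -> NOT closed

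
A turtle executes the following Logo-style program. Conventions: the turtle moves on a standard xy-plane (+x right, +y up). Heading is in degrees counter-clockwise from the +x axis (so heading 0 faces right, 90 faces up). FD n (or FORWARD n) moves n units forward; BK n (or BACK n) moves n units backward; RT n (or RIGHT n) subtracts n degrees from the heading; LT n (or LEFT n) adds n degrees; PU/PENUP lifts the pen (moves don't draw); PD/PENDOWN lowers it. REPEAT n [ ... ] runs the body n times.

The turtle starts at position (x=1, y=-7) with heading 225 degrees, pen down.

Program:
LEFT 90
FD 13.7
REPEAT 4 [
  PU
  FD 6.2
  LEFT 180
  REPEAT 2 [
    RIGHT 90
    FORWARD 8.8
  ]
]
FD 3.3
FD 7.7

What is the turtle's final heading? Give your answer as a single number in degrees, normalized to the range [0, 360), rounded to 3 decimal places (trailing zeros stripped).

Executing turtle program step by step:
Start: pos=(1,-7), heading=225, pen down
LT 90: heading 225 -> 315
FD 13.7: (1,-7) -> (10.687,-16.687) [heading=315, draw]
REPEAT 4 [
  -- iteration 1/4 --
  PU: pen up
  FD 6.2: (10.687,-16.687) -> (15.071,-21.071) [heading=315, move]
  LT 180: heading 315 -> 135
  REPEAT 2 [
    -- iteration 1/2 --
    RT 90: heading 135 -> 45
    FD 8.8: (15.071,-21.071) -> (21.294,-14.849) [heading=45, move]
    -- iteration 2/2 --
    RT 90: heading 45 -> 315
    FD 8.8: (21.294,-14.849) -> (27.517,-21.071) [heading=315, move]
  ]
  -- iteration 2/4 --
  PU: pen up
  FD 6.2: (27.517,-21.071) -> (31.901,-25.455) [heading=315, move]
  LT 180: heading 315 -> 135
  REPEAT 2 [
    -- iteration 1/2 --
    RT 90: heading 135 -> 45
    FD 8.8: (31.901,-25.455) -> (38.123,-19.233) [heading=45, move]
    -- iteration 2/2 --
    RT 90: heading 45 -> 315
    FD 8.8: (38.123,-19.233) -> (44.346,-25.455) [heading=315, move]
  ]
  -- iteration 3/4 --
  PU: pen up
  FD 6.2: (44.346,-25.455) -> (48.73,-29.84) [heading=315, move]
  LT 180: heading 315 -> 135
  REPEAT 2 [
    -- iteration 1/2 --
    RT 90: heading 135 -> 45
    FD 8.8: (48.73,-29.84) -> (54.952,-23.617) [heading=45, move]
    -- iteration 2/2 --
    RT 90: heading 45 -> 315
    FD 8.8: (54.952,-23.617) -> (61.175,-29.84) [heading=315, move]
  ]
  -- iteration 4/4 --
  PU: pen up
  FD 6.2: (61.175,-29.84) -> (65.559,-34.224) [heading=315, move]
  LT 180: heading 315 -> 135
  REPEAT 2 [
    -- iteration 1/2 --
    RT 90: heading 135 -> 45
    FD 8.8: (65.559,-34.224) -> (71.781,-28.001) [heading=45, move]
    -- iteration 2/2 --
    RT 90: heading 45 -> 315
    FD 8.8: (71.781,-28.001) -> (78.004,-34.224) [heading=315, move]
  ]
]
FD 3.3: (78.004,-34.224) -> (80.337,-36.557) [heading=315, move]
FD 7.7: (80.337,-36.557) -> (85.782,-42.002) [heading=315, move]
Final: pos=(85.782,-42.002), heading=315, 1 segment(s) drawn

Answer: 315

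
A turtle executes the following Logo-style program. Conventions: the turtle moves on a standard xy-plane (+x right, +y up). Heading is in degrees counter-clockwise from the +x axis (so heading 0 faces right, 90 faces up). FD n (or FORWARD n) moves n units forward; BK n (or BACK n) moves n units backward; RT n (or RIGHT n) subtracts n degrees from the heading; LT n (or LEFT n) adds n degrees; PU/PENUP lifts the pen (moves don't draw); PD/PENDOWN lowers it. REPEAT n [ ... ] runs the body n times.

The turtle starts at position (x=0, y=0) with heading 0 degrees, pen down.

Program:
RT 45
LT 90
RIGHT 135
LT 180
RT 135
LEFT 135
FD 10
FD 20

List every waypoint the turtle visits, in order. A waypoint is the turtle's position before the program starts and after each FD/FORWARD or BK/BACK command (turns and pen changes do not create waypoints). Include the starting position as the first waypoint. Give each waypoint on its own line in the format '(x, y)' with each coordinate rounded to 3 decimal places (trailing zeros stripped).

Answer: (0, 0)
(0, 10)
(0, 30)

Derivation:
Executing turtle program step by step:
Start: pos=(0,0), heading=0, pen down
RT 45: heading 0 -> 315
LT 90: heading 315 -> 45
RT 135: heading 45 -> 270
LT 180: heading 270 -> 90
RT 135: heading 90 -> 315
LT 135: heading 315 -> 90
FD 10: (0,0) -> (0,10) [heading=90, draw]
FD 20: (0,10) -> (0,30) [heading=90, draw]
Final: pos=(0,30), heading=90, 2 segment(s) drawn
Waypoints (3 total):
(0, 0)
(0, 10)
(0, 30)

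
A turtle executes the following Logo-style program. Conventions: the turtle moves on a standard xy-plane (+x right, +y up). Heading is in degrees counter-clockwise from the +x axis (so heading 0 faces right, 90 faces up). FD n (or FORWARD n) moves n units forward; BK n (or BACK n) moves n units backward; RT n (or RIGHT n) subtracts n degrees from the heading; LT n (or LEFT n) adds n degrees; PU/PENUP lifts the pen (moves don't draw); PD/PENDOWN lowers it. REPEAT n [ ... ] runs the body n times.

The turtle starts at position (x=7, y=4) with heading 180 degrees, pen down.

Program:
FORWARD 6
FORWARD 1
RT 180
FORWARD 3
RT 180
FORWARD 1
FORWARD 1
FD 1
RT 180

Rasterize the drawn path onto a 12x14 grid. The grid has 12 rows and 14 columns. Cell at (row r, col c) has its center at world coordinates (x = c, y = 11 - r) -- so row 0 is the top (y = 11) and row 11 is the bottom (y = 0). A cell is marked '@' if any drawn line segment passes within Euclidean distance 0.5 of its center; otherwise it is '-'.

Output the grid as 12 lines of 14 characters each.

Answer: --------------
--------------
--------------
--------------
--------------
--------------
--------------
@@@@@@@@------
--------------
--------------
--------------
--------------

Derivation:
Segment 0: (7,4) -> (1,4)
Segment 1: (1,4) -> (0,4)
Segment 2: (0,4) -> (3,4)
Segment 3: (3,4) -> (2,4)
Segment 4: (2,4) -> (1,4)
Segment 5: (1,4) -> (0,4)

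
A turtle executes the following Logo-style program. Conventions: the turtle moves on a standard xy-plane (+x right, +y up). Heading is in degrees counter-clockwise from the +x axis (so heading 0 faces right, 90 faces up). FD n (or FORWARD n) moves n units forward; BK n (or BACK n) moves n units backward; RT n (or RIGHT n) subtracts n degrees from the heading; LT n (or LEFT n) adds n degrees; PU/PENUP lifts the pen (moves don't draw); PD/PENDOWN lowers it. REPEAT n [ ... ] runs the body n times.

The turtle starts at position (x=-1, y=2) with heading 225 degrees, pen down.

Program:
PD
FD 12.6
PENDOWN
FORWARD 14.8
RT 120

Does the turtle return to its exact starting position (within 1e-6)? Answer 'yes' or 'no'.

Answer: no

Derivation:
Executing turtle program step by step:
Start: pos=(-1,2), heading=225, pen down
PD: pen down
FD 12.6: (-1,2) -> (-9.91,-6.91) [heading=225, draw]
PD: pen down
FD 14.8: (-9.91,-6.91) -> (-20.375,-17.375) [heading=225, draw]
RT 120: heading 225 -> 105
Final: pos=(-20.375,-17.375), heading=105, 2 segment(s) drawn

Start position: (-1, 2)
Final position: (-20.375, -17.375)
Distance = 27.4; >= 1e-6 -> NOT closed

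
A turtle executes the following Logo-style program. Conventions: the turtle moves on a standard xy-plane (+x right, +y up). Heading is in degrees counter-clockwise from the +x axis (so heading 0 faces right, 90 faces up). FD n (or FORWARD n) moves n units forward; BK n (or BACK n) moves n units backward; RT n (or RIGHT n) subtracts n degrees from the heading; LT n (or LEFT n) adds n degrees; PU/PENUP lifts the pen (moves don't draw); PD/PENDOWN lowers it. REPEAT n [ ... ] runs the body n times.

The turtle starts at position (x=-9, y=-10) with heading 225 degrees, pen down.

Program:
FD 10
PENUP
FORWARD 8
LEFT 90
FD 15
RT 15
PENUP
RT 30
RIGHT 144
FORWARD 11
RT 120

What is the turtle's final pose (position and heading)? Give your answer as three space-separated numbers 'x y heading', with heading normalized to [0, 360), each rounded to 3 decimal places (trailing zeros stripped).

Answer: -17.587 -24.435 6

Derivation:
Executing turtle program step by step:
Start: pos=(-9,-10), heading=225, pen down
FD 10: (-9,-10) -> (-16.071,-17.071) [heading=225, draw]
PU: pen up
FD 8: (-16.071,-17.071) -> (-21.728,-22.728) [heading=225, move]
LT 90: heading 225 -> 315
FD 15: (-21.728,-22.728) -> (-11.121,-33.335) [heading=315, move]
RT 15: heading 315 -> 300
PU: pen up
RT 30: heading 300 -> 270
RT 144: heading 270 -> 126
FD 11: (-11.121,-33.335) -> (-17.587,-24.435) [heading=126, move]
RT 120: heading 126 -> 6
Final: pos=(-17.587,-24.435), heading=6, 1 segment(s) drawn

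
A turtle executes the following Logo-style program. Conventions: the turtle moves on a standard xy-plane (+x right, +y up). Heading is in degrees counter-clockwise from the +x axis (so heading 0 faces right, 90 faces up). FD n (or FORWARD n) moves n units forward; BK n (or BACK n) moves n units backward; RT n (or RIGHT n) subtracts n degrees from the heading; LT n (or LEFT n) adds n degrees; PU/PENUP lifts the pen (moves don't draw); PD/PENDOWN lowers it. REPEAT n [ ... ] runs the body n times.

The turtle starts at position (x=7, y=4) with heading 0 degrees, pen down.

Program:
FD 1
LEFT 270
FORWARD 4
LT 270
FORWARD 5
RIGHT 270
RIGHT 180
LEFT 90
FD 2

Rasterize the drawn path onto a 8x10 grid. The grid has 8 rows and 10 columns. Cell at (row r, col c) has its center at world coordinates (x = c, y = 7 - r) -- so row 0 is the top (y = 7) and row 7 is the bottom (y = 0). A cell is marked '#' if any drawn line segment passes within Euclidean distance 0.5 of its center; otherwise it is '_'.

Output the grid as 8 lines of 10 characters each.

Answer: __________
__________
__________
_______##_
________#_
________#_
________#_
_########_

Derivation:
Segment 0: (7,4) -> (8,4)
Segment 1: (8,4) -> (8,0)
Segment 2: (8,0) -> (3,0)
Segment 3: (3,0) -> (1,0)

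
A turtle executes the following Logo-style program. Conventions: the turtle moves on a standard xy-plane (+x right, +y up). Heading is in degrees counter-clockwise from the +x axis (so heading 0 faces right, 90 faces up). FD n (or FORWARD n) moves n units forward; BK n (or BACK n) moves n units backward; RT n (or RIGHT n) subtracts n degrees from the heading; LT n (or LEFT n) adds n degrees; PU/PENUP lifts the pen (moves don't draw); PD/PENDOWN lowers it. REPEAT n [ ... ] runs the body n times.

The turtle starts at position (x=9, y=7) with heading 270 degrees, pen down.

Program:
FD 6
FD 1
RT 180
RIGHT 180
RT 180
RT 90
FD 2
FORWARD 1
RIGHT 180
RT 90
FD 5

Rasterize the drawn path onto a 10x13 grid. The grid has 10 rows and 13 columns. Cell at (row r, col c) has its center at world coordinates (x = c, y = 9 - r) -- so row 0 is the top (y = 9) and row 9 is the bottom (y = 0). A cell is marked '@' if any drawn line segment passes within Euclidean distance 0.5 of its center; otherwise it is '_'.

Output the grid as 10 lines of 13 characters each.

Answer: _____________
_____________
_________@___
_________@___
_________@__@
_________@__@
_________@__@
_________@__@
_________@__@
_________@@@@

Derivation:
Segment 0: (9,7) -> (9,1)
Segment 1: (9,1) -> (9,0)
Segment 2: (9,0) -> (11,0)
Segment 3: (11,0) -> (12,0)
Segment 4: (12,0) -> (12,5)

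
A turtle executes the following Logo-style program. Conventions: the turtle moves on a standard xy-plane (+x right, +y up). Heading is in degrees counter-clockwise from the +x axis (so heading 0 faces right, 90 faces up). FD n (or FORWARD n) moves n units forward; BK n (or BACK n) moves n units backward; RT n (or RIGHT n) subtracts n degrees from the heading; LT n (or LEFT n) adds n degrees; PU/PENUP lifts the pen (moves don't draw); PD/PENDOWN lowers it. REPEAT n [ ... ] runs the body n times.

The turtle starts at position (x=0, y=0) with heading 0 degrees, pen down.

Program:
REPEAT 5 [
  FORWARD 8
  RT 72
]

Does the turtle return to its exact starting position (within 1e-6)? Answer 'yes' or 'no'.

Answer: yes

Derivation:
Executing turtle program step by step:
Start: pos=(0,0), heading=0, pen down
REPEAT 5 [
  -- iteration 1/5 --
  FD 8: (0,0) -> (8,0) [heading=0, draw]
  RT 72: heading 0 -> 288
  -- iteration 2/5 --
  FD 8: (8,0) -> (10.472,-7.608) [heading=288, draw]
  RT 72: heading 288 -> 216
  -- iteration 3/5 --
  FD 8: (10.472,-7.608) -> (4,-12.311) [heading=216, draw]
  RT 72: heading 216 -> 144
  -- iteration 4/5 --
  FD 8: (4,-12.311) -> (-2.472,-7.608) [heading=144, draw]
  RT 72: heading 144 -> 72
  -- iteration 5/5 --
  FD 8: (-2.472,-7.608) -> (0,0) [heading=72, draw]
  RT 72: heading 72 -> 0
]
Final: pos=(0,0), heading=0, 5 segment(s) drawn

Start position: (0, 0)
Final position: (0, 0)
Distance = 0; < 1e-6 -> CLOSED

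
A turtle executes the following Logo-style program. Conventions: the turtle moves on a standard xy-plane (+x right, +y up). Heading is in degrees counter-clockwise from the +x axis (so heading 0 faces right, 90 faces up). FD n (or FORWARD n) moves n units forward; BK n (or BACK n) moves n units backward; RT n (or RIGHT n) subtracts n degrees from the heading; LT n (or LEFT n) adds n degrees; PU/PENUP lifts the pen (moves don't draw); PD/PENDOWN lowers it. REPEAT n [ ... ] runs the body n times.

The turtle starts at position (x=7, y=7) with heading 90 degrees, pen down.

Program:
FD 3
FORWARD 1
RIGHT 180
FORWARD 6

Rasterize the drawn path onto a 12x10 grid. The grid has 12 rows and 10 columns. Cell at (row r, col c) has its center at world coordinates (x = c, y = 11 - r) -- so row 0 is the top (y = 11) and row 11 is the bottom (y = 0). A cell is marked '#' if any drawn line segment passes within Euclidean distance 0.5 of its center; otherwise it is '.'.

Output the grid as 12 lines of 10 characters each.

Segment 0: (7,7) -> (7,10)
Segment 1: (7,10) -> (7,11)
Segment 2: (7,11) -> (7,5)

Answer: .......#..
.......#..
.......#..
.......#..
.......#..
.......#..
.......#..
..........
..........
..........
..........
..........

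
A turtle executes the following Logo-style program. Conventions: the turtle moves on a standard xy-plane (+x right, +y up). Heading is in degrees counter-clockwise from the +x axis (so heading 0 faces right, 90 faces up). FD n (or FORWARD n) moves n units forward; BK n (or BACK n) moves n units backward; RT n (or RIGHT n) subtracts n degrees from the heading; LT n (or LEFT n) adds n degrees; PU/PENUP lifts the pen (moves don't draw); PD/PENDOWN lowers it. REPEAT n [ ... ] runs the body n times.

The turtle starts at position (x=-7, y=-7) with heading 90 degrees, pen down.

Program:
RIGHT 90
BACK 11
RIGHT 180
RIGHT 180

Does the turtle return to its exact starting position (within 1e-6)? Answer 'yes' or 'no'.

Executing turtle program step by step:
Start: pos=(-7,-7), heading=90, pen down
RT 90: heading 90 -> 0
BK 11: (-7,-7) -> (-18,-7) [heading=0, draw]
RT 180: heading 0 -> 180
RT 180: heading 180 -> 0
Final: pos=(-18,-7), heading=0, 1 segment(s) drawn

Start position: (-7, -7)
Final position: (-18, -7)
Distance = 11; >= 1e-6 -> NOT closed

Answer: no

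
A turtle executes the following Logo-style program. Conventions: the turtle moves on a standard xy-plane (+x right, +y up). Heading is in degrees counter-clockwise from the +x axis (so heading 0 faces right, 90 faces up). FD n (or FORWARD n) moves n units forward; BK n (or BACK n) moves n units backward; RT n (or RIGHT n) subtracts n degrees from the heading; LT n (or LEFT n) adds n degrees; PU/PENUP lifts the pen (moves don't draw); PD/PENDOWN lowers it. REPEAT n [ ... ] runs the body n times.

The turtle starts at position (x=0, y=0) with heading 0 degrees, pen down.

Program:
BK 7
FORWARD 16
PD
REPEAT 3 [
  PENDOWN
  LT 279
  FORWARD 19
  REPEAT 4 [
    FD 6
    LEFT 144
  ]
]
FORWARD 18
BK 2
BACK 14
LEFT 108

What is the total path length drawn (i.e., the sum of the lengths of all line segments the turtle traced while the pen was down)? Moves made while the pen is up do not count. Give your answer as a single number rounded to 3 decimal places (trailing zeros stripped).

Answer: 186

Derivation:
Executing turtle program step by step:
Start: pos=(0,0), heading=0, pen down
BK 7: (0,0) -> (-7,0) [heading=0, draw]
FD 16: (-7,0) -> (9,0) [heading=0, draw]
PD: pen down
REPEAT 3 [
  -- iteration 1/3 --
  PD: pen down
  LT 279: heading 0 -> 279
  FD 19: (9,0) -> (11.972,-18.766) [heading=279, draw]
  REPEAT 4 [
    -- iteration 1/4 --
    FD 6: (11.972,-18.766) -> (12.911,-24.692) [heading=279, draw]
    LT 144: heading 279 -> 63
    -- iteration 2/4 --
    FD 6: (12.911,-24.692) -> (15.635,-19.346) [heading=63, draw]
    LT 144: heading 63 -> 207
    -- iteration 3/4 --
    FD 6: (15.635,-19.346) -> (10.289,-22.07) [heading=207, draw]
    LT 144: heading 207 -> 351
    -- iteration 4/4 --
    FD 6: (10.289,-22.07) -> (16.215,-23.009) [heading=351, draw]
    LT 144: heading 351 -> 135
  ]
  -- iteration 2/3 --
  PD: pen down
  LT 279: heading 135 -> 54
  FD 19: (16.215,-23.009) -> (27.383,-7.637) [heading=54, draw]
  REPEAT 4 [
    -- iteration 1/4 --
    FD 6: (27.383,-7.637) -> (30.91,-2.783) [heading=54, draw]
    LT 144: heading 54 -> 198
    -- iteration 2/4 --
    FD 6: (30.91,-2.783) -> (25.203,-4.637) [heading=198, draw]
    LT 144: heading 198 -> 342
    -- iteration 3/4 --
    FD 6: (25.203,-4.637) -> (30.91,-6.491) [heading=342, draw]
    LT 144: heading 342 -> 126
    -- iteration 4/4 --
    FD 6: (30.91,-6.491) -> (27.383,-1.637) [heading=126, draw]
    LT 144: heading 126 -> 270
  ]
  -- iteration 3/3 --
  PD: pen down
  LT 279: heading 270 -> 189
  FD 19: (27.383,-1.637) -> (8.617,-4.61) [heading=189, draw]
  REPEAT 4 [
    -- iteration 1/4 --
    FD 6: (8.617,-4.61) -> (2.691,-5.548) [heading=189, draw]
    LT 144: heading 189 -> 333
    -- iteration 2/4 --
    FD 6: (2.691,-5.548) -> (8.037,-8.272) [heading=333, draw]
    LT 144: heading 333 -> 117
    -- iteration 3/4 --
    FD 6: (8.037,-8.272) -> (5.313,-2.926) [heading=117, draw]
    LT 144: heading 117 -> 261
    -- iteration 4/4 --
    FD 6: (5.313,-2.926) -> (4.374,-8.852) [heading=261, draw]
    LT 144: heading 261 -> 45
  ]
]
FD 18: (4.374,-8.852) -> (17.102,3.876) [heading=45, draw]
BK 2: (17.102,3.876) -> (15.688,2.461) [heading=45, draw]
BK 14: (15.688,2.461) -> (5.788,-7.438) [heading=45, draw]
LT 108: heading 45 -> 153
Final: pos=(5.788,-7.438), heading=153, 20 segment(s) drawn

Segment lengths:
  seg 1: (0,0) -> (-7,0), length = 7
  seg 2: (-7,0) -> (9,0), length = 16
  seg 3: (9,0) -> (11.972,-18.766), length = 19
  seg 4: (11.972,-18.766) -> (12.911,-24.692), length = 6
  seg 5: (12.911,-24.692) -> (15.635,-19.346), length = 6
  seg 6: (15.635,-19.346) -> (10.289,-22.07), length = 6
  seg 7: (10.289,-22.07) -> (16.215,-23.009), length = 6
  seg 8: (16.215,-23.009) -> (27.383,-7.637), length = 19
  seg 9: (27.383,-7.637) -> (30.91,-2.783), length = 6
  seg 10: (30.91,-2.783) -> (25.203,-4.637), length = 6
  seg 11: (25.203,-4.637) -> (30.91,-6.491), length = 6
  seg 12: (30.91,-6.491) -> (27.383,-1.637), length = 6
  seg 13: (27.383,-1.637) -> (8.617,-4.61), length = 19
  seg 14: (8.617,-4.61) -> (2.691,-5.548), length = 6
  seg 15: (2.691,-5.548) -> (8.037,-8.272), length = 6
  seg 16: (8.037,-8.272) -> (5.313,-2.926), length = 6
  seg 17: (5.313,-2.926) -> (4.374,-8.852), length = 6
  seg 18: (4.374,-8.852) -> (17.102,3.876), length = 18
  seg 19: (17.102,3.876) -> (15.688,2.461), length = 2
  seg 20: (15.688,2.461) -> (5.788,-7.438), length = 14
Total = 186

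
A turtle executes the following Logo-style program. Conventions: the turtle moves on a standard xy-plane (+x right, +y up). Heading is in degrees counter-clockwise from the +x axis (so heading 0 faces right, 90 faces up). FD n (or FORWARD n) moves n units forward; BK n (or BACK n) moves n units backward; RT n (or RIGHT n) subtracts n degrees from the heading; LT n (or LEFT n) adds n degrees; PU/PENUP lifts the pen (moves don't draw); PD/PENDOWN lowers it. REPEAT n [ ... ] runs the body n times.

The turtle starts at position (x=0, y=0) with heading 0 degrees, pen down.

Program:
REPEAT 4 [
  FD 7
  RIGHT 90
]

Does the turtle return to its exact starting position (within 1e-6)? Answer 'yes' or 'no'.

Executing turtle program step by step:
Start: pos=(0,0), heading=0, pen down
REPEAT 4 [
  -- iteration 1/4 --
  FD 7: (0,0) -> (7,0) [heading=0, draw]
  RT 90: heading 0 -> 270
  -- iteration 2/4 --
  FD 7: (7,0) -> (7,-7) [heading=270, draw]
  RT 90: heading 270 -> 180
  -- iteration 3/4 --
  FD 7: (7,-7) -> (0,-7) [heading=180, draw]
  RT 90: heading 180 -> 90
  -- iteration 4/4 --
  FD 7: (0,-7) -> (0,0) [heading=90, draw]
  RT 90: heading 90 -> 0
]
Final: pos=(0,0), heading=0, 4 segment(s) drawn

Start position: (0, 0)
Final position: (0, 0)
Distance = 0; < 1e-6 -> CLOSED

Answer: yes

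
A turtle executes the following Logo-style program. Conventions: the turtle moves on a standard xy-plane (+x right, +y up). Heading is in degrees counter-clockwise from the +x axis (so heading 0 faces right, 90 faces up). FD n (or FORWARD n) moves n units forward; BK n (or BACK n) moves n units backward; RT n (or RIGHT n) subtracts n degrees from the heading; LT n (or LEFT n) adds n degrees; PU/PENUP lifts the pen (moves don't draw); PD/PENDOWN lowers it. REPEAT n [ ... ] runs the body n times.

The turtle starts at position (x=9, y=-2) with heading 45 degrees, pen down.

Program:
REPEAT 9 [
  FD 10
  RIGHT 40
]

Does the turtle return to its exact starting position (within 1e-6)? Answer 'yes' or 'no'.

Answer: yes

Derivation:
Executing turtle program step by step:
Start: pos=(9,-2), heading=45, pen down
REPEAT 9 [
  -- iteration 1/9 --
  FD 10: (9,-2) -> (16.071,5.071) [heading=45, draw]
  RT 40: heading 45 -> 5
  -- iteration 2/9 --
  FD 10: (16.071,5.071) -> (26.033,5.943) [heading=5, draw]
  RT 40: heading 5 -> 325
  -- iteration 3/9 --
  FD 10: (26.033,5.943) -> (34.225,0.207) [heading=325, draw]
  RT 40: heading 325 -> 285
  -- iteration 4/9 --
  FD 10: (34.225,0.207) -> (36.813,-9.452) [heading=285, draw]
  RT 40: heading 285 -> 245
  -- iteration 5/9 --
  FD 10: (36.813,-9.452) -> (32.587,-18.515) [heading=245, draw]
  RT 40: heading 245 -> 205
  -- iteration 6/9 --
  FD 10: (32.587,-18.515) -> (23.523,-22.742) [heading=205, draw]
  RT 40: heading 205 -> 165
  -- iteration 7/9 --
  FD 10: (23.523,-22.742) -> (13.864,-20.153) [heading=165, draw]
  RT 40: heading 165 -> 125
  -- iteration 8/9 --
  FD 10: (13.864,-20.153) -> (8.128,-11.962) [heading=125, draw]
  RT 40: heading 125 -> 85
  -- iteration 9/9 --
  FD 10: (8.128,-11.962) -> (9,-2) [heading=85, draw]
  RT 40: heading 85 -> 45
]
Final: pos=(9,-2), heading=45, 9 segment(s) drawn

Start position: (9, -2)
Final position: (9, -2)
Distance = 0; < 1e-6 -> CLOSED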